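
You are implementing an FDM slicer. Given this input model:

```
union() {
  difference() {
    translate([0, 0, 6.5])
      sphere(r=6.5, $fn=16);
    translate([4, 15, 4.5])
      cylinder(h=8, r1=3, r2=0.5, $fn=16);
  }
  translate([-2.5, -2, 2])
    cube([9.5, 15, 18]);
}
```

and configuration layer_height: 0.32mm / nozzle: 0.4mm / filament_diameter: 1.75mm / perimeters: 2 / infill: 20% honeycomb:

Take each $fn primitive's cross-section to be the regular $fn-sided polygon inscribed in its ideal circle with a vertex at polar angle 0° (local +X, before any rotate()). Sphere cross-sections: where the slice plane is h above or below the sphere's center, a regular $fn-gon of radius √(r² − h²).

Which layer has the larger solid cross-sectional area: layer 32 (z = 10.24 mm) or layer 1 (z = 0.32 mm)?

Layer 32 (z = 10.24): the sphere: section is a regular 16-gon, circumradius = √(r²−h²) = √(6.5²−3.74²) = 5.316 (area = (16/2)·5.316²·sin(360°/16) = 86.52 mm²); the cone at (4, 15) contributes a regular 16-gon of circumradius 1.206 (interpolated between r1=3 and r2=0.5 at t=0.718) (area = (16/2)·1.206²·sin(360°/16) = 4.45 mm²); Taking the first minus the rest: starting from the r=6.5 sphere (86.52 mm²), the cone at (4, 15) misses the remaining region (no effect) — area = 86.52 mm²; the cube at (-2.5, -2) is present — its section is the full 9.5×15 rectangle (area 142.50 mm²); Merging all regions: the regions partially overlap — summed areas 229.02 mm² minus the doubly-counted overlap 49.48 mm² gives 179.54 mm² — area = 179.54 mm². So its area = 179.54 mm². Layer 1 (z = 0.32): the r=6.5 sphere slices to a regular 16-gon of circumradius 2.014 (√(r²−h²) with h=6.18 from center) (area = (16/2)·2.014²·sin(360°/16) = 12.42 mm²); the cone at (4, 15) is absent (z outside [4.5, 12.5]); Subtracting the remaining from the first: none of the subtracted shapes is present at this height, so the r=6.5 sphere is unchanged — area = 12.42 mm²; the cube at (-2.5, -2) is not intersected at this z (z outside [2, 20]); Merging all regions: only that combined region is present, so the union is just that shape — area = 12.42 mm². So its area = 12.42 mm². Layer 32 is larger (179.54 vs 12.42 mm²).

layer 32 (z = 10.24 mm)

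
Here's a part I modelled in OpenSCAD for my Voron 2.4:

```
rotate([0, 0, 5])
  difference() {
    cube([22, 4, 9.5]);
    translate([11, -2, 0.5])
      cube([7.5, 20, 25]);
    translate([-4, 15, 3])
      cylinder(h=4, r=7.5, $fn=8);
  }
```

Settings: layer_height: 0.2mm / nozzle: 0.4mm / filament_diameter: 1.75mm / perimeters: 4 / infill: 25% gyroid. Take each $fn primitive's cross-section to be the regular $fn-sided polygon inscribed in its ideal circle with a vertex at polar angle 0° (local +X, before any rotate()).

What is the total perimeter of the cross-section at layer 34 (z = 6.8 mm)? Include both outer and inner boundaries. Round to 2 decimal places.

45.00 mm

At z = 6.8 mm: the cube (footprint 22×4) is included at this height (perimeter 52.00 mm); the cube at (11, -2) is present — its section is the full 7.5×20 rectangle (perimeter 55.00 mm); the r=7.5 cylinder at (-4, 15) gives a regular 8-gon of circumradius 7.5 (constant along its height) (perimeter = 2·8·7.500·sin(180°/8) = 45.92 mm); After the difference (first − rest): starting from the 22×4 cube, the 7.5×20 cube at (11, -2) partially overlaps it — only the 30.00 mm² overlap (of its 150.00 mm²) is removed, clipping the outline; the r=7.5 cylinder at (-4, 15) misses the remaining region (no effect) — boundary = 45.00 mm; (whole slice rotated 5° about Z — lengths, areas and connectivity unchanged). Overall, the cross-section has 2 separate islands. Total boundary length (outer) = 45.00 mm.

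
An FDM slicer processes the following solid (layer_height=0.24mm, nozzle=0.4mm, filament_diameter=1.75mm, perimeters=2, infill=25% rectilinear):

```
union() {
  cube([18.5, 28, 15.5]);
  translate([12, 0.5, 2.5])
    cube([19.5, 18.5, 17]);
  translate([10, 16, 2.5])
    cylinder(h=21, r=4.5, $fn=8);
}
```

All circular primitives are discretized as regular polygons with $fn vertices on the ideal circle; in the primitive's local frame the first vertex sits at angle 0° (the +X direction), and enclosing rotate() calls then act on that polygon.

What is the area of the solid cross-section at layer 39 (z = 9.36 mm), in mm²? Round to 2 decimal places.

At z = 9.36 mm: the cube (footprint 18.5×28) is included at this height (area 518.00 mm²); the cube at (12, 0.5) (footprint 19.5×18.5) is included at this height (area 360.75 mm²); the cylinder at (10, 16): section is a regular 8-gon, circumradius r=4.5 (area = (8/2)·4.500²·sin(360°/8) = 57.28 mm²); Merging all regions: the regions partially overlap — summed areas 936.03 mm² minus the doubly-counted overlap 177.53 mm² gives 758.50 mm² — area = 758.50 mm². Overall, the cross-section is a single solid region. Net area = 758.50 mm².

758.50 mm²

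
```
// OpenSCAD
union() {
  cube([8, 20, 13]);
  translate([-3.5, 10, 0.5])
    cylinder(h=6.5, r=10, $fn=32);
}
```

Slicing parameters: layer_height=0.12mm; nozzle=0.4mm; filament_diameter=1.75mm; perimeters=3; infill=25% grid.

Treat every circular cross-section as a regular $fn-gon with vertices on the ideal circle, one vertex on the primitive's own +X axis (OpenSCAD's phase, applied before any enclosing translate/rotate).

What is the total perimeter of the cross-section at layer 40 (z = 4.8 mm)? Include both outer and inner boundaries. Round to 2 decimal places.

75.85 mm

At z = 4.8 mm: the cube (footprint 8×20) is included at this height (perimeter 56.00 mm); the cylinder at (-3.5, 10): section is a regular 32-gon, circumradius r=10 (perimeter = 2·32·10.000·sin(180°/32) = 62.73 mm); Taking the union: the regions partially overlap (shared area 87.77 mm²), so the edge portions inside another operand are dropped and the merged outline is re-measured after clipping — boundary = 75.85 mm. Overall, the cross-section is a single solid region. Total boundary length (outer) = 75.85 mm.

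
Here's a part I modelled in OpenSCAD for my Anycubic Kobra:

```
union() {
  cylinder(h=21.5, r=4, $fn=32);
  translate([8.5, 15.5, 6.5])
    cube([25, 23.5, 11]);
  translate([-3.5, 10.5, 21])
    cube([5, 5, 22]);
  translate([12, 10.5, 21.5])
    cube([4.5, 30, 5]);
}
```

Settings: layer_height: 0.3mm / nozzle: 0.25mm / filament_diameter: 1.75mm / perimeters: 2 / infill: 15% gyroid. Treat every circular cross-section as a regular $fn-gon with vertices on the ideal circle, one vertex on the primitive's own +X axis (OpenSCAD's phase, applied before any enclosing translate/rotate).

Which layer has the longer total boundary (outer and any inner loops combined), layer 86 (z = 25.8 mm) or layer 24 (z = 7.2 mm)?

Layer 86 (z = 25.8): the cylinder is absent (z outside [0, 21.5]); the cube at (8.5, 15.5) is not intersected at this z (z outside [6.5, 17.5]); the cube at (-3.5, 10.5) is present — its section is the full 5×5 rectangle (perimeter 20.00 mm); the cube at (12, 10.5) (footprint 4.5×30) is included at this height (perimeter 69.00 mm); Taking the union: the 2 present regions are separate (no shared area or edge), so areas and boundary lengths simply add and each stays a separate island — boundary = 89.00 mm. So its perimeter = 89.00 mm. Layer 24 (z = 7.2): the r=4 cylinder contributes a regular 32-gon of circumradius 4 (perimeter = 2·32·4.000·sin(180°/32) = 25.09 mm); the 25×23.5 cube at (8.5, 15.5) contributes its full rectangle (perimeter 97.00 mm); the cube at (-3.5, 10.5) does not reach this height (z outside [21, 43]); the cube at (12, 10.5) does not reach this height (z outside [21.5, 26.5]); Merging all regions: the 2 present regions are separate (no shared area or edge), so areas and boundary lengths simply add and each stays a separate island — boundary = 122.09 mm. So its perimeter = 122.09 mm. Layer 24 is larger (122.09 vs 89.00 mm).

layer 24 (z = 7.2 mm)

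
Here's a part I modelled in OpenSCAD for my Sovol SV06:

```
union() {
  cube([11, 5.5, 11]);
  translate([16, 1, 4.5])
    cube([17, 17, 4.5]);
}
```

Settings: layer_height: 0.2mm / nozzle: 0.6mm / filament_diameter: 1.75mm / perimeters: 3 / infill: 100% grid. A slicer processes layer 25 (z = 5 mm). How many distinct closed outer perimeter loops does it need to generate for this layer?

2

At z = 5 mm: the 11×5.5 cube contributes its full rectangle; the cube at (16, 1) (footprint 17×17) is included at this height; Merging all regions: the 2 present regions are separate (no shared area or edge), so areas and boundary lengths simply add and each stays a separate island — 2 connected regions. The result has 2 disconnected regions.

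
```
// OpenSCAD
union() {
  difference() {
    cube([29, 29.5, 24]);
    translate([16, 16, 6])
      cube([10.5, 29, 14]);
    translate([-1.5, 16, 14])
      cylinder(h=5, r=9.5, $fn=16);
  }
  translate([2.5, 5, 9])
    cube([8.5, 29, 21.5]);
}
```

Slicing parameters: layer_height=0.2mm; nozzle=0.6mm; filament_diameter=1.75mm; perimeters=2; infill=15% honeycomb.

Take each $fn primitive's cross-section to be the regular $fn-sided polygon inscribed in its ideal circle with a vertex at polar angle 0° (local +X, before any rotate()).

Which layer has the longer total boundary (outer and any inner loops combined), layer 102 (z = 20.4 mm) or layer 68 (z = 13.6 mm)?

layer 68 (z = 13.6 mm)

Layer 102 (z = 20.4): the 29×29.5 cube contributes its full rectangle (perimeter 117.00 mm); the cube at (16, 16) is absent (z outside [6, 20]); the cylinder at (-1.5, 16) is absent (z outside [14, 19]); Subtracting the remaining from the first: none of the subtracted shapes is present at this height, so the 29×29.5 cube is unchanged — boundary = 117.00 mm; the cube at (2.5, 5) (footprint 8.5×29) is included at this height (perimeter 75.00 mm); Merging all regions: the regions partially overlap (shared area 208.25 mm²), so the edge portions inside another operand are dropped and the merged outline is re-measured after clipping — boundary = 126.00 mm. So its perimeter = 126.00 mm. Layer 68 (z = 13.6): the cube (footprint 29×29.5) is included at this height (perimeter 117.00 mm); the cube at (16, 16) is present — its section is the full 10.5×29 rectangle (perimeter 79.00 mm); the cylinder at (-1.5, 16) does not reach this height (z outside [14, 19]); Taking the first minus the rest: starting from the 29×29.5 cube, the 10.5×29 cube at (16, 16) partially overlaps it — only the 141.75 mm² overlap (of its 304.50 mm²) is removed, clipping the outline — boundary = 144.00 mm; the 8.5×29 cube at (2.5, 5) contributes its full rectangle (perimeter 75.00 mm); Merging all regions: the regions partially overlap (shared area 208.25 mm²), so the edge portions inside another operand are dropped and the merged outline is re-measured after clipping — boundary = 153.00 mm. So its perimeter = 153.00 mm. Layer 68 is larger (153.00 vs 126.00 mm).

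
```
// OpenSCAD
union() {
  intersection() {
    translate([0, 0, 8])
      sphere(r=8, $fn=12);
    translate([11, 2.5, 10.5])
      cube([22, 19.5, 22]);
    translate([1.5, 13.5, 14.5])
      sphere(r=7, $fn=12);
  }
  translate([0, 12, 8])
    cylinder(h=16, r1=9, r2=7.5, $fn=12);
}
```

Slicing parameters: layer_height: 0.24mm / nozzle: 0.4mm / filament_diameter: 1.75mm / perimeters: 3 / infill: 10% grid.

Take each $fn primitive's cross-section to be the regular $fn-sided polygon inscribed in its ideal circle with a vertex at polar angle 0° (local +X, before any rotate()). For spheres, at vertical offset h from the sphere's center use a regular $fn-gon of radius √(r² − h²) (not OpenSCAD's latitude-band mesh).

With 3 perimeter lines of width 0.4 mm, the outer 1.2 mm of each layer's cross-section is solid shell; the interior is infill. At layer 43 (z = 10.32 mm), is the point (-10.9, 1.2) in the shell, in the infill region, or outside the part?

At z = 10.32 mm: the r=8 sphere slices to a regular 12-gon of circumradius 7.656 (√(r²−h²) with h=2.32 from center); the cube at (11, 2.5) does not reach this height (z outside [10.5, 32.5]); the r=7 sphere at (1.5, 13.5) contributes a regular 12-gon of circumradius √(7²−4.18²) = 5.615; After intersecting: at least one operand is absent at this height, so nothing remains; the cone at (0, 12) (r1=9→r2=7.5) has section circumradius 8.783 here — a regular 12-gon; Merging all regions: only the cone at (0, 12) is present, so the union is just that shape — 1 connected region. Overall, the cross-section is a single solid region. The nearest boundary edge runs (-7.61, 7.61)→(-4.39, 4.39); distance from the point to it = 6.86 mm. The point is not inside any of the regions above, so it lies outside the cross-section (6.86 mm from the nearest boundary).

outside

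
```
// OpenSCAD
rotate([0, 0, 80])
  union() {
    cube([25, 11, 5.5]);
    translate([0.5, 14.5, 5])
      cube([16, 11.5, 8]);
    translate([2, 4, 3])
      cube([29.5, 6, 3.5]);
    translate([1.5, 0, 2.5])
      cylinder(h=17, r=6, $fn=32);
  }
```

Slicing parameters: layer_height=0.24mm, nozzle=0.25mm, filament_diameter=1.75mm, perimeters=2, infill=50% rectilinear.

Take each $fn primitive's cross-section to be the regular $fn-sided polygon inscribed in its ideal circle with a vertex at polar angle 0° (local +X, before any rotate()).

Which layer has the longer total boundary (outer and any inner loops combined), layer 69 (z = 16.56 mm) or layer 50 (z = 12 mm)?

layer 50 (z = 12 mm)

Layer 69 (z = 16.56): the cube does not reach this height (z outside [0, 5.5]); the cube at (0.5, 14.5) is absent (z outside [5, 13]); the cube at (2, 4) is not intersected at this z (z outside [3, 6.5]); the r=6 cylinder at (1.5, 0) contributes a regular 32-gon of circumradius 6 (perimeter = 2·32·6.000·sin(180°/32) = 37.64 mm); Merging all regions: only the r=6 cylinder at (1.5, 0) is present, so the union is just that shape — boundary = 37.64 mm; (whole slice rotated 80° about Z — lengths, areas and connectivity unchanged). So its perimeter = 37.64 mm. Layer 50 (z = 12): the cube is not intersected at this z (z outside [0, 5.5]); the 16×11.5 cube at (0.5, 14.5) contributes its full rectangle (perimeter 55.00 mm); the cube at (2, 4) is absent (z outside [3, 6.5]); the r=6 cylinder at (1.5, 0) contributes a regular 32-gon of circumradius 6 (perimeter = 2·32·6.000·sin(180°/32) = 37.64 mm); Combining (union): the 2 present regions are separate (no shared area or edge), so areas and boundary lengths simply add and each stays a separate island — boundary = 92.64 mm; (rotated 80° about Z; rotation is an isometry so areas/perimeters/island counts are preserved). So its perimeter = 92.64 mm. Layer 50 is larger (92.64 vs 37.64 mm).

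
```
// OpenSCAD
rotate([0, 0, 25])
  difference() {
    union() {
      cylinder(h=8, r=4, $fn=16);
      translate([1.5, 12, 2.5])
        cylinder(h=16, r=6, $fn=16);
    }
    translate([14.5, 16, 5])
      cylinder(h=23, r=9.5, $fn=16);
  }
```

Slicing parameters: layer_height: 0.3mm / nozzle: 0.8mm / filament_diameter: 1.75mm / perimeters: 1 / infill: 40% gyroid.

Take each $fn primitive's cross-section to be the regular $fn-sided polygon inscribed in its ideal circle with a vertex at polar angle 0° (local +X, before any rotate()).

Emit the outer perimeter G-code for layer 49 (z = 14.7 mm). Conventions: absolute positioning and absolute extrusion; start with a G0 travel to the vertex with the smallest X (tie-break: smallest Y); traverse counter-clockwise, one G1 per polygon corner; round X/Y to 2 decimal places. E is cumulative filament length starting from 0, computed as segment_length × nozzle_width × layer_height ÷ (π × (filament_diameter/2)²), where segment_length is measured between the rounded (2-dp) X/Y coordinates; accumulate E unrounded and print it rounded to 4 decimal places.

At z = 14.7 mm: the cylinder is not intersected at this z (z outside [0, 8]); the r=6 cylinder at (1.5, 12) contributes a regular 16-gon of circumradius 6; Merging all regions: only the r=6 cylinder at (1.5, 12) is present, so the union is just that shape — 1 connected region; the r=9.5 cylinder at (14.5, 16) contributes a regular 16-gon of circumradius 9.5; Subtracting the remaining from the first: starting from the result so far, the r=9.5 cylinder at (14.5, 16) partially overlaps it — only the 7.80 mm² overlap (of its 276.30 mm²) is removed, clipping the outline — 1 connected region; (whole slice rotated 25° about Z — lengths, areas and connectivity unchanged). The outline is a single polygon with 17 vertices. Extrusion per mm of travel: 0.8 × 0.3 / (π × 0.875²) = 0.099780. Accumulating E over each segment gives final E = 3.7086.

G0 X-9.71 Y11.25 Z14.70
G1 X-9.15 Y8.97 E0.2343
G1 X-7.77 Y7.09 E0.4670
G1 X-5.76 Y5.87 E0.7016
G1 X-3.45 Y5.52 E0.9347
G1 X-1.18 Y6.07 E1.1678
G1 X0.71 Y7.46 E1.4018
G1 X1.93 Y9.46 E1.6356
G1 X2.28 Y11.77 E1.8687
G1 X2.15 Y12.29 E1.9222
G1 X-0.04 Y13.62 E2.1779
G1 X-2.23 Y16.61 E2.5477
G1 X-2.39 Y17.26 E2.6145
G1 X-3.97 Y17.50 E2.7739
G1 X-6.25 Y16.95 E3.0080
G1 X-8.14 Y15.56 E3.2421
G1 X-9.35 Y13.56 E3.4753
G1 X-9.71 Y11.25 E3.7086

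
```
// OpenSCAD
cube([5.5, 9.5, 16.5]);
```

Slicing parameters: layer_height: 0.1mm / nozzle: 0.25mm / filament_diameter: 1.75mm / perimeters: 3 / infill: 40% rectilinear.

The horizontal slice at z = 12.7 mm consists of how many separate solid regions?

1

At z = 12.7 mm: the 5.5×9.5 cube contributes its full rectangle. The result has 1 disconnected region.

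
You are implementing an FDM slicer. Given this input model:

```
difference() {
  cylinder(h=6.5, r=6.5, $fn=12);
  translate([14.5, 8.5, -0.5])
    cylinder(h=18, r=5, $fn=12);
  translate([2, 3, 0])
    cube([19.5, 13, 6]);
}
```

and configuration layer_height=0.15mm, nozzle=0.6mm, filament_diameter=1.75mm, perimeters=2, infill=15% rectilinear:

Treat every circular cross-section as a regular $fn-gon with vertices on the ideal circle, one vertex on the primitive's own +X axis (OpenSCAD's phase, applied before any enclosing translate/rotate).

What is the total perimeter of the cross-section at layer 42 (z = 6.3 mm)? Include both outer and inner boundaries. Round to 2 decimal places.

40.38 mm

At z = 6.3 mm: the r=6.5 cylinder contributes a regular 12-gon of circumradius 6.5 (perimeter = 2·12·6.500·sin(180°/12) = 40.38 mm); the cylinder at (14.5, 8.5): section is a regular 12-gon, circumradius r=5 (perimeter = 2·12·5.000·sin(180°/12) = 31.06 mm); the cube at (2, 3) does not reach this height (z outside [0, 6]); Taking the first minus the rest: starting from the r=6.5 cylinder, the r=5 cylinder at (14.5, 8.5) misses the remaining region (no effect) — boundary = 40.38 mm. Overall, the cross-section is a single solid region. Total boundary length (outer) = 40.38 mm.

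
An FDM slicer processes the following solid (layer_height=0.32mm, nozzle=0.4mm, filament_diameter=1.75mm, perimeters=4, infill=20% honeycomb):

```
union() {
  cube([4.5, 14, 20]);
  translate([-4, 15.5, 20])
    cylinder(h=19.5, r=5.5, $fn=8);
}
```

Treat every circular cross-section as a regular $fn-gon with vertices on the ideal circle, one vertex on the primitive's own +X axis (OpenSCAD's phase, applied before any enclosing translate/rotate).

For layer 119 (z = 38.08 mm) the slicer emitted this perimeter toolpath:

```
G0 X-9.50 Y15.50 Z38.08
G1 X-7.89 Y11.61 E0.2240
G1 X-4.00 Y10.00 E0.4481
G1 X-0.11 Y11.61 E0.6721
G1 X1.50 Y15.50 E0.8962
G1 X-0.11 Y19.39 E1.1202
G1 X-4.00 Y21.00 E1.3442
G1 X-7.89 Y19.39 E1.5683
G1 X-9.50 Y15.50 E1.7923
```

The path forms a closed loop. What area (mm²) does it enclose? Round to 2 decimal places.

85.58 mm²

Apply the shoelace formula to the sequence of (X, Y) vertices; enclosed area = 85.58 mm².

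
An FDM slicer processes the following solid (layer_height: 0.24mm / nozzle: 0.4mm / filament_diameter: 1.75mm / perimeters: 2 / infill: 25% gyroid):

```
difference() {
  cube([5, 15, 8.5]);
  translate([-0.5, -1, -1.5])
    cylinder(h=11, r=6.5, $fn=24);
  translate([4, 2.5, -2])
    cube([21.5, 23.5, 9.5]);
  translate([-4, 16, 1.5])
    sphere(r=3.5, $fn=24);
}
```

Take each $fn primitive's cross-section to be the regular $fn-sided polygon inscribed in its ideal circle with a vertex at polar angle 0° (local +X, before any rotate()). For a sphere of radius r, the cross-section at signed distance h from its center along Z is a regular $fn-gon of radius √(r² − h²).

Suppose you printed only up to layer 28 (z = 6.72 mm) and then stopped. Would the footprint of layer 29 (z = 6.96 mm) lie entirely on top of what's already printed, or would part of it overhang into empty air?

entirely on top

Compare the two slices. At z = 6.72: the cube is present — its section is the full 5×15 rectangle (area 75.00 mm²); the r=6.5 cylinder at (-0.5, -1) contributes a regular 24-gon of circumradius 6.5 (area = (24/2)·6.500²·sin(360°/24) = 131.22 mm²); the cube at (4, 2.5) (footprint 21.5×23.5) is included at this height (area 505.25 mm²); the sphere at (-4, 16) is not intersected at this z (|z−center|=5.220 > r=3.5); Taking the first minus the rest: starting from the 5×15 cube (75.00 mm²), the r=6.5 cylinder at (-0.5, -1) partially overlaps it — only the 22.35 mm² overlap (of its 131.22 mm²) is removed, clipping the outline; the 21.5×23.5 cube at (4, 2.5) partially overlaps it — only the 11.93 mm² overlap (of its 505.25 mm²) is removed, clipping the outline — area = 40.72 mm². At z = 6.96: the 5×15 cube contributes its full rectangle (area 75.00 mm²); the cylinder at (-0.5, -1): section is a regular 24-gon, circumradius r=6.5 (area = (24/2)·6.500²·sin(360°/24) = 131.22 mm²); the cube at (4, 2.5) is present — its section is the full 21.5×23.5 rectangle (area 505.25 mm²); the sphere at (-4, 16) does not reach this height (|z−center|=5.460 > r=3.5); After the difference (first − rest): starting from the 5×15 cube (75.00 mm²), the r=6.5 cylinder at (-0.5, -1) partially overlaps it — only the 22.35 mm² overlap (of its 131.22 mm²) is removed, clipping the outline; the 21.5×23.5 cube at (4, 2.5) partially overlaps it — only the 11.93 mm² overlap (of its 505.25 mm²) is removed, clipping the outline — area = 40.72 mm². Checking containment: the cross-section at z = 6.96 is a subset of the cross-section at z = 6.72.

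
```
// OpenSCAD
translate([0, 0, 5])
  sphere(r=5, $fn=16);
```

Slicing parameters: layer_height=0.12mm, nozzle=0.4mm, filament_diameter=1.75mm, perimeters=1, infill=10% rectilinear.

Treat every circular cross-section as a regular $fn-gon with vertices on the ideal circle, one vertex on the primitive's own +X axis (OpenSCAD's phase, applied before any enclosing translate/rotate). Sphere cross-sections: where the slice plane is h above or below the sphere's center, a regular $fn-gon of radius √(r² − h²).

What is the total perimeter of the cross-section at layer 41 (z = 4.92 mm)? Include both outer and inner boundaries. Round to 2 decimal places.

At z = 4.92 mm: the r=5 sphere contributes a regular 16-gon of circumradius √(5²−0.08²) = 4.999 (perimeter = 2·16·4.999·sin(180°/16) = 31.21 mm). Overall, the cross-section is a single solid region. Total boundary length (outer) = 31.21 mm.

31.21 mm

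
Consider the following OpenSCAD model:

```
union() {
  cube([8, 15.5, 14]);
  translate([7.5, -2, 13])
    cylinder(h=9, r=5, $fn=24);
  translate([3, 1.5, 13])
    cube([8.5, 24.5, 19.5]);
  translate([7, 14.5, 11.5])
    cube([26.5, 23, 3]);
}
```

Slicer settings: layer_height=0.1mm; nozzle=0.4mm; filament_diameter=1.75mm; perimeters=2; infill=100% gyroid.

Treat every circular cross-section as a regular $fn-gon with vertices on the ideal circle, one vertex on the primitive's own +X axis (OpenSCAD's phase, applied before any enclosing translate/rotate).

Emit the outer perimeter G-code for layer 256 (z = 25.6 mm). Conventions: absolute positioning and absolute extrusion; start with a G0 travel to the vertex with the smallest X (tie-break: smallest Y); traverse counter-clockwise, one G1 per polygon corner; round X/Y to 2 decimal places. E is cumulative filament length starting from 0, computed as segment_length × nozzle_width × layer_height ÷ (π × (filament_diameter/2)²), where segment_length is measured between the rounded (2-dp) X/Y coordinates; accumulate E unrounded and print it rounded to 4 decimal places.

At z = 25.6 mm: the cube does not reach this height (z outside [0, 14]); the cylinder at (7.5, -2) does not reach this height (z outside [13, 22]); the cube at (3, 1.5) is present — its section is the full 8.5×24.5 rectangle; the cube at (7, 14.5) is not intersected at this z (z outside [11.5, 14.5]); Taking the union: only the 8.5×24.5 cube at (3, 1.5) is present, so the union is just that shape — 1 connected region. The outline is a single polygon with 4 vertices. Extrusion per mm of travel: 0.4 × 0.1 / (π × 0.875²) = 0.016630. Accumulating E over each segment gives final E = 1.0976.

G0 X3.00 Y1.50 Z25.60
G1 X11.50 Y1.50 E0.1414
G1 X11.50 Y26.00 E0.5488
G1 X3.00 Y26.00 E0.6901
G1 X3.00 Y1.50 E1.0976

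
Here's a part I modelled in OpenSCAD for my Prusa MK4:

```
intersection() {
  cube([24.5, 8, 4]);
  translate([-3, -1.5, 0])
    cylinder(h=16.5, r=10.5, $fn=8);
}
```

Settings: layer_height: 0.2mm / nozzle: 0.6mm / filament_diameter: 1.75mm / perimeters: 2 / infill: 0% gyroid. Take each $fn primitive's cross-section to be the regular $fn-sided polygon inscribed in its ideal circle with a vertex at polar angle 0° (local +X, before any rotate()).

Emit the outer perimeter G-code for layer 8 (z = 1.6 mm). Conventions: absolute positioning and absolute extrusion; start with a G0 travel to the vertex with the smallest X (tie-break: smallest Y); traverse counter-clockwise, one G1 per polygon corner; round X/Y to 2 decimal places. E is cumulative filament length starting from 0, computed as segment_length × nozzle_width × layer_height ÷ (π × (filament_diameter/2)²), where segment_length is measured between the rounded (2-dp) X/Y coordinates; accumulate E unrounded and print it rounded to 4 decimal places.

G0 X0.00 Y0.00 Z1.60
G1 X6.88 Y0.00 E0.3432
G1 X4.42 Y5.92 E0.6631
G1 X0.00 Y7.76 E0.9019
G1 X0.00 Y0.00 E1.2891

At z = 1.6 mm: the 24.5×8 cube contributes its full rectangle; the r=10.5 cylinder at (-3, -1.5) gives a regular 8-gon of circumradius 10.5 (constant along its height); Taking the intersection: the r=10.5 cylinder at (-3, -1.5) partially overlaps the 24.5×8 cube; clipping to the common part keeps 37.54 mm² — 1 connected region. The outline is a single polygon with 4 vertices. Extrusion per mm of travel: 0.6 × 0.2 / (π × 0.875²) = 0.049890. Accumulating E over each segment gives final E = 1.2891.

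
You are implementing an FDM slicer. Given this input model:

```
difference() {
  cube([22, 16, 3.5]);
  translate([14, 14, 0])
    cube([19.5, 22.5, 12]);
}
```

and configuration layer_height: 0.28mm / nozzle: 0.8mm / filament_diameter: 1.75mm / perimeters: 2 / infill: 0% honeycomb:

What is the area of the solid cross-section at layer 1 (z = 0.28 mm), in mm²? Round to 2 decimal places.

At z = 0.28 mm: the cube is present — its section is the full 22×16 rectangle (area 352.00 mm²); the 19.5×22.5 cube at (14, 14) contributes its full rectangle (area 438.75 mm²); Subtracting the remaining from the first: starting from the 22×16 cube (352.00 mm²), the 19.5×22.5 cube at (14, 14) partially overlaps it — only the 16.00 mm² overlap (of its 438.75 mm²) is removed, clipping the outline — area = 336.00 mm². Overall, the cross-section is a single solid region. Net area = 336.00 mm².

336.00 mm²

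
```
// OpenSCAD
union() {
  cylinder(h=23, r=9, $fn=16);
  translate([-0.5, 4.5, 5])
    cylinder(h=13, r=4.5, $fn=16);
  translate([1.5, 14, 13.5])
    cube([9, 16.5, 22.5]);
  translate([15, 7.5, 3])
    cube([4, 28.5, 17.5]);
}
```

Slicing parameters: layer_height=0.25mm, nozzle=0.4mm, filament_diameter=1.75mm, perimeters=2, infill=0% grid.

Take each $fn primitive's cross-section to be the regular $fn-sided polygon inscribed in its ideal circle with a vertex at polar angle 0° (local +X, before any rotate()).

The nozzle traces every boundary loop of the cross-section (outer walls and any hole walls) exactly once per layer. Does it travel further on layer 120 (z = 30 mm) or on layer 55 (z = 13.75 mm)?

Layer 120 (z = 30): the cylinder is not intersected at this z (z outside [0, 23]); the cylinder at (-0.5, 4.5) is not intersected at this z (z outside [5, 18]); the cube at (1.5, 14) is present — its section is the full 9×16.5 rectangle (perimeter 51.00 mm); the cube at (15, 7.5) does not reach this height (z outside [3, 20.5]); Combining (union): only the 9×16.5 cube at (1.5, 14) is present, so the union is just that shape — boundary = 51.00 mm. So its perimeter = 51.00 mm. Layer 55 (z = 13.75): the r=9 cylinder contributes a regular 16-gon of circumradius 9 (perimeter = 2·16·9.000·sin(180°/16) = 56.19 mm); the r=4.5 cylinder at (-0.5, 4.5) gives a regular 16-gon of circumradius 4.5 (constant along its height) (perimeter = 2·16·4.500·sin(180°/16) = 28.09 mm); the cube at (1.5, 14) is present — its section is the full 9×16.5 rectangle (perimeter 51.00 mm); the cube at (15, 7.5) (footprint 4×28.5) is included at this height (perimeter 65.00 mm); Combining (union): the regions partially overlap (shared area 61.80 mm²), so the edge portions inside another operand are dropped and the merged outline is re-measured after clipping — boundary = 172.22 mm. So its perimeter = 172.22 mm. Layer 55 is larger (172.22 vs 51.00 mm).

layer 55 (z = 13.75 mm)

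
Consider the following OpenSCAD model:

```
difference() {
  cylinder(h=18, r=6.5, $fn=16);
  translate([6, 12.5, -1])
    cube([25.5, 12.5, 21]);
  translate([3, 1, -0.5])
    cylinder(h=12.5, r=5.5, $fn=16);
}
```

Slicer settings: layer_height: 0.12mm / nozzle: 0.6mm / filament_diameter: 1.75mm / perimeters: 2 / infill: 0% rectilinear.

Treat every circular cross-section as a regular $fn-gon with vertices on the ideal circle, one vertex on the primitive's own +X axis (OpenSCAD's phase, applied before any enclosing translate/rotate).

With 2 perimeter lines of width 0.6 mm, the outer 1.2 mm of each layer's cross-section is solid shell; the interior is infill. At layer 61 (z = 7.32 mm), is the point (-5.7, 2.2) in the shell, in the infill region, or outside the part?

shell

At z = 7.32 mm: the cylinder: section is a regular 16-gon, circumradius r=6.5; the cube at (6, 12.5) (footprint 25.5×12.5) is included at this height; the r=5.5 cylinder at (3, 1) gives a regular 16-gon of circumradius 5.5 (constant along its height); Subtracting the remaining from the first: starting from the r=6.5 cylinder, the 25.5×12.5 cube at (6, 12.5) misses the remaining region (no effect); the r=5.5 cylinder at (3, 1) partially overlaps it — only the 72.06 mm² overlap (of its 92.61 mm²) is removed, clipping the outline — 1 connected region. Overall, the cross-section is a single solid region. The nearest boundary edge runs (-6.50, 0.00)→(-6.01, 2.49); distance from the point to it = 0.36 mm. The point is inside the cross-section, 0.36 mm from the nearest boundary — within the 1.2 mm shell band (2 × 0.6).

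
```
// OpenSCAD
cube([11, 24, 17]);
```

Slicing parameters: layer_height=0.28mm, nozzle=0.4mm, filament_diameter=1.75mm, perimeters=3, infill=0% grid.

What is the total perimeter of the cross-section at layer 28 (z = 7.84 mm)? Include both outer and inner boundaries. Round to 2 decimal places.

70.00 mm

At z = 7.84 mm: the 11×24 cube contributes its full rectangle (perimeter 70.00 mm). Overall, the cross-section is a single solid region. Total boundary length (outer) = 70.00 mm.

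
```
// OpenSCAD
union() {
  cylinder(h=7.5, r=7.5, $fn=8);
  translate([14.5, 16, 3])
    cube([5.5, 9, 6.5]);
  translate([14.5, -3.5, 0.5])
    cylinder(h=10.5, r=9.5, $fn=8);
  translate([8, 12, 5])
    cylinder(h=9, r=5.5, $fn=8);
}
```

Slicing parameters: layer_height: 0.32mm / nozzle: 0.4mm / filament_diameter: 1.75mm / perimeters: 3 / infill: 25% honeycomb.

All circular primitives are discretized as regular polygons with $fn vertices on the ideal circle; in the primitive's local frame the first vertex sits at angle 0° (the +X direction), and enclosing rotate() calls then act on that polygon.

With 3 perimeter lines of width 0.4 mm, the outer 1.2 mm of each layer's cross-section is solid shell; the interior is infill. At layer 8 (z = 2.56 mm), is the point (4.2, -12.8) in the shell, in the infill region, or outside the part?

At z = 2.56 mm: the r=7.5 cylinder contributes a regular 8-gon of circumradius 7.5; the cube at (14.5, 16) is not intersected at this z (z outside [3, 9.5]); the cylinder at (14.5, -3.5): section is a regular 8-gon, circumradius r=9.5; the cylinder at (8, 12) is not intersected at this z (z outside [5, 14]); Merging all regions: the regions partially overlap (shared area 5.01 mm²), so overlapping operands fuse into one piece — 1 connected region. Overall, the cross-section is a single solid region. The nearest boundary edge runs (14.50, -13.00)→(7.78, -10.22); distance from the point to it = 4.42 mm. The point is not inside any of the regions above, so it lies outside the cross-section (4.42 mm from the nearest boundary).

outside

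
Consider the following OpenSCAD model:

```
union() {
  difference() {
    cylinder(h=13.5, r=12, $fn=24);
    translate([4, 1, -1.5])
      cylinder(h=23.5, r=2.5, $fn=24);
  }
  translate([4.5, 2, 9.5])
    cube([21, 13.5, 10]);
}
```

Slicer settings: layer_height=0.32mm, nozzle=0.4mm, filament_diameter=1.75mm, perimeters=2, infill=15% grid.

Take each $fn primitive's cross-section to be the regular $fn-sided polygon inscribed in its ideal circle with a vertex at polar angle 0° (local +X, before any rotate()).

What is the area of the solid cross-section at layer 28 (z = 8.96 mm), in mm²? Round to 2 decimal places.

427.83 mm²

At z = 8.96 mm: the r=12 cylinder gives a regular 24-gon of circumradius 12 (constant along its height) (area = (24/2)·12.000²·sin(360°/24) = 447.24 mm²); the cylinder at (4, 1): section is a regular 24-gon, circumradius r=2.5 (area = (24/2)·2.500²·sin(360°/24) = 19.41 mm²); Taking the first minus the rest: starting from the r=12 cylinder (447.24 mm²), the r=2.5 cylinder at (4, 1) lies wholly inside it (removes its full 19.41 mm² and its 15.66 mm outline becomes a hole wall) — area = 427.83 mm²; the cube at (4.5, 2) is not intersected at this z (z outside [9.5, 19.5]); Merging all regions: only that combined region is present, so the union is just that shape — area = 427.83 mm². Overall, the cross-section is one region with 1 hole. Net area = 427.83 mm².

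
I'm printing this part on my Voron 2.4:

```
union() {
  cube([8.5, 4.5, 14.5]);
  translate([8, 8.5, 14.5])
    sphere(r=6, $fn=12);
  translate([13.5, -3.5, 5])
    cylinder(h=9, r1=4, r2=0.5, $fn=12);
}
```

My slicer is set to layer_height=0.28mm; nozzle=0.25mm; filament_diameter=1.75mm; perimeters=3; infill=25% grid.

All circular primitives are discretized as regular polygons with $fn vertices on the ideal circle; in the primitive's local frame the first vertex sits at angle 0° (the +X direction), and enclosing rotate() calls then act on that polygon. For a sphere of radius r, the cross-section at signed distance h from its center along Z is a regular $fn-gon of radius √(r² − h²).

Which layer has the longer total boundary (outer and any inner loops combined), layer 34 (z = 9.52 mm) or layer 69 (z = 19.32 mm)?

Layer 34 (z = 9.52): the cube is present — its section is the full 8.5×4.5 rectangle (perimeter 26.00 mm); the r=6 sphere at (8, 8.5) slices to a regular 12-gon of circumradius 3.347 (√(r²−h²) with h=4.98 from center) (perimeter = 2·12·3.347·sin(180°/12) = 20.79 mm); the cone at (13.5, -3.5) contributes a regular 12-gon of circumradius 2.242 (interpolated between r1=4 and r2=0.5 at t=0.502) (perimeter = 2·12·2.242·sin(180°/12) = 13.93 mm); Combining (union): the 3 present regions are separate (no shared area or edge), so areas and boundary lengths simply add and each stays a separate island — boundary = 60.72 mm. So its perimeter = 60.72 mm. Layer 69 (z = 19.32): the cube is absent (z outside [0, 14.5]); the r=6 sphere at (8, 8.5) slices to a regular 12-gon of circumradius 3.573 (√(r²−h²) with h=4.82 from center) (perimeter = 2·12·3.573·sin(180°/12) = 22.20 mm); the cone at (13.5, -3.5) is absent (z outside [5, 14]); Merging all regions: only the r=6 sphere at (8, 8.5) is present, so the union is just that shape — boundary = 22.20 mm. So its perimeter = 22.20 mm. Layer 34 is larger (60.72 vs 22.20 mm).

layer 34 (z = 9.52 mm)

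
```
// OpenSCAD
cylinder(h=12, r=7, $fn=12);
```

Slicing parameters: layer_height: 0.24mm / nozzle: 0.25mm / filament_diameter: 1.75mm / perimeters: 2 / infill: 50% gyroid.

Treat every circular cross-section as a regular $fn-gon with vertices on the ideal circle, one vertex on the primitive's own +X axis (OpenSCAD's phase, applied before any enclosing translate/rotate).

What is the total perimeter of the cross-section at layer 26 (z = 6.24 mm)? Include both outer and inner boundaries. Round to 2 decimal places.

At z = 6.24 mm: the cylinder: section is a regular 12-gon, circumradius r=7 (perimeter = 2·12·7.000·sin(180°/12) = 43.48 mm). Overall, the cross-section is a single solid region. Total boundary length (outer) = 43.48 mm.

43.48 mm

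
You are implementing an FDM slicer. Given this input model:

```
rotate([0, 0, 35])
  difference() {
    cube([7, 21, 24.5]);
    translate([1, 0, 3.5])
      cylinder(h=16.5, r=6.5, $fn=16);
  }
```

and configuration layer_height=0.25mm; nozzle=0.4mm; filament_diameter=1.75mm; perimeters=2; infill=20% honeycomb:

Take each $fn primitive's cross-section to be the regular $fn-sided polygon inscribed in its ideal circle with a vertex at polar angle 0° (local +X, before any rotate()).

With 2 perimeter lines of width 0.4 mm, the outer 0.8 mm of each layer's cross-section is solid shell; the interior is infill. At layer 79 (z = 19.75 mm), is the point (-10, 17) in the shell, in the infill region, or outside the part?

infill

At z = 19.75 mm: the cube (footprint 7×21) is included at this height; the cylinder at (1, 0): section is a regular 16-gon, circumradius r=6.5; Subtracting the remaining from the first: starting from the 7×21 cube, the r=6.5 cylinder at (1, 0) partially overlaps it — only the 38.11 mm² overlap (of its 129.35 mm²) is removed, clipping the outline — 1 connected region; (rotated 35° about Z; rotation is an isometry so areas/perimeters/island counts are preserved). Overall, the cross-section is a single solid region. Undo the 35° rotation: the query point maps to (1.559, 19.661) in the un-rotated model frame. The nearest boundary edge runs (0.00, 21.00)→(7.00, 21.00); distance from the point to it = 1.34 mm. The point is inside the cross-section and 1.34 mm from the nearest boundary — more than the 0.8 mm shell width (2 × 0.4), so it's in the infill interior.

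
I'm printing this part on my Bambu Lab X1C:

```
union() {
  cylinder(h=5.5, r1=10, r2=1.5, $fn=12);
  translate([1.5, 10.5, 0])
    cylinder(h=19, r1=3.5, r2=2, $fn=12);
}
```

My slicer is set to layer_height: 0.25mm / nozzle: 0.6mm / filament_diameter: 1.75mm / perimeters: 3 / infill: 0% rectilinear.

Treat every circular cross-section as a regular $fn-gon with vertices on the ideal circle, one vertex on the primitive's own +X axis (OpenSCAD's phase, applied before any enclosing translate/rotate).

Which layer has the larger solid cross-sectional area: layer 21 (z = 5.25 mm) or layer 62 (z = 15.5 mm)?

layer 21 (z = 5.25 mm)

Layer 21 (z = 5.25): the cone (r1=10→r2=1.5) has section circumradius 1.886 here — a regular 12-gon (area = (12/2)·1.886²·sin(360°/12) = 10.68 mm²); the cone at (1.5, 10.5): at t=0.276 of its height the radius interpolates to r₁+(r₂−r₁)t = 3.086, giving a regular 12-gon of that circumradius (area = (12/2)·3.086²·sin(360°/12) = 28.56 mm²); Merging all regions: the 2 present regions are separate (no shared area or edge), so areas and boundary lengths simply add and each stays a separate island — area = 39.24 mm². So its area = 39.24 mm². Layer 62 (z = 15.5): the cone is not intersected at this z (z outside [0, 5.5]); the cone at (1.5, 10.5): at t=0.816 of its height the radius interpolates to r₁+(r₂−r₁)t = 2.276, giving a regular 12-gon of that circumradius (area = (12/2)·2.276²·sin(360°/12) = 15.54 mm²); Combining (union): only the cone at (1.5, 10.5) is present, so the union is just that shape — area = 15.54 mm². So its area = 15.54 mm². Layer 21 is larger (39.24 vs 15.54 mm²).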